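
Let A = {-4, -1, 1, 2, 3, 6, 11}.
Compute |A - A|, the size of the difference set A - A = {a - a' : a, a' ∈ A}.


A - A = {a - a' : a, a' ∈ A}; |A| = 7.
Bounds: 2|A|-1 ≤ |A - A| ≤ |A|² - |A| + 1, i.e. 13 ≤ |A - A| ≤ 43.
Note: 0 ∈ A - A always (from a - a). The set is symmetric: if d ∈ A - A then -d ∈ A - A.
Enumerate nonzero differences d = a - a' with a > a' (then include -d):
Positive differences: {1, 2, 3, 4, 5, 6, 7, 8, 9, 10, 12, 15}
Full difference set: {0} ∪ (positive diffs) ∪ (negative diffs).
|A - A| = 1 + 2·12 = 25 (matches direct enumeration: 25).

|A - A| = 25


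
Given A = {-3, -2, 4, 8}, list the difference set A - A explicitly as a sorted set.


A - A = {a - a' : a, a' ∈ A}.
Compute a - a' for each ordered pair (a, a'):
a = -3: -3--3=0, -3--2=-1, -3-4=-7, -3-8=-11
a = -2: -2--3=1, -2--2=0, -2-4=-6, -2-8=-10
a = 4: 4--3=7, 4--2=6, 4-4=0, 4-8=-4
a = 8: 8--3=11, 8--2=10, 8-4=4, 8-8=0
Collecting distinct values (and noting 0 appears from a-a):
A - A = {-11, -10, -7, -6, -4, -1, 0, 1, 4, 6, 7, 10, 11}
|A - A| = 13

A - A = {-11, -10, -7, -6, -4, -1, 0, 1, 4, 6, 7, 10, 11}


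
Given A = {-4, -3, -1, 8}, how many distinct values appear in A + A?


A + A = {a + a' : a, a' ∈ A}; |A| = 4.
General bounds: 2|A| - 1 ≤ |A + A| ≤ |A|(|A|+1)/2, i.e. 7 ≤ |A + A| ≤ 10.
Lower bound 2|A|-1 is attained iff A is an arithmetic progression.
Enumerate sums a + a' for a ≤ a' (symmetric, so this suffices):
a = -4: -4+-4=-8, -4+-3=-7, -4+-1=-5, -4+8=4
a = -3: -3+-3=-6, -3+-1=-4, -3+8=5
a = -1: -1+-1=-2, -1+8=7
a = 8: 8+8=16
Distinct sums: {-8, -7, -6, -5, -4, -2, 4, 5, 7, 16}
|A + A| = 10

|A + A| = 10


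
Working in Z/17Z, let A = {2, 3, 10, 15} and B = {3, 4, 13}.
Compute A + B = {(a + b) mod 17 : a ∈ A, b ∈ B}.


Work in Z/17Z: reduce every sum a + b modulo 17.
Enumerate all 12 pairs:
a = 2: 2+3=5, 2+4=6, 2+13=15
a = 3: 3+3=6, 3+4=7, 3+13=16
a = 10: 10+3=13, 10+4=14, 10+13=6
a = 15: 15+3=1, 15+4=2, 15+13=11
Distinct residues collected: {1, 2, 5, 6, 7, 11, 13, 14, 15, 16}
|A + B| = 10 (out of 17 total residues).

A + B = {1, 2, 5, 6, 7, 11, 13, 14, 15, 16}


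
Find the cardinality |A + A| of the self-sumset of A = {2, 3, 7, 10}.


A + A = {a + a' : a, a' ∈ A}; |A| = 4.
General bounds: 2|A| - 1 ≤ |A + A| ≤ |A|(|A|+1)/2, i.e. 7 ≤ |A + A| ≤ 10.
Lower bound 2|A|-1 is attained iff A is an arithmetic progression.
Enumerate sums a + a' for a ≤ a' (symmetric, so this suffices):
a = 2: 2+2=4, 2+3=5, 2+7=9, 2+10=12
a = 3: 3+3=6, 3+7=10, 3+10=13
a = 7: 7+7=14, 7+10=17
a = 10: 10+10=20
Distinct sums: {4, 5, 6, 9, 10, 12, 13, 14, 17, 20}
|A + A| = 10

|A + A| = 10


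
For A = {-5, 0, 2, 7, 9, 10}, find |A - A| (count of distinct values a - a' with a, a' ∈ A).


A - A = {a - a' : a, a' ∈ A}; |A| = 6.
Bounds: 2|A|-1 ≤ |A - A| ≤ |A|² - |A| + 1, i.e. 11 ≤ |A - A| ≤ 31.
Note: 0 ∈ A - A always (from a - a). The set is symmetric: if d ∈ A - A then -d ∈ A - A.
Enumerate nonzero differences d = a - a' with a > a' (then include -d):
Positive differences: {1, 2, 3, 5, 7, 8, 9, 10, 12, 14, 15}
Full difference set: {0} ∪ (positive diffs) ∪ (negative diffs).
|A - A| = 1 + 2·11 = 23 (matches direct enumeration: 23).

|A - A| = 23


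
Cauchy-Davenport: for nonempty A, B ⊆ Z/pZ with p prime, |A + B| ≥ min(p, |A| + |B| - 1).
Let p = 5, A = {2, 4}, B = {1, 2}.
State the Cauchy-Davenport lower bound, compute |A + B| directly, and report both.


Cauchy-Davenport: |A + B| ≥ min(p, |A| + |B| - 1) for A, B nonempty in Z/pZ.
|A| = 2, |B| = 2, p = 5.
CD lower bound = min(5, 2 + 2 - 1) = min(5, 3) = 3.
Compute A + B mod 5 directly:
a = 2: 2+1=3, 2+2=4
a = 4: 4+1=0, 4+2=1
A + B = {0, 1, 3, 4}, so |A + B| = 4.
Verify: 4 ≥ 3? Yes ✓.

CD lower bound = 3, actual |A + B| = 4.


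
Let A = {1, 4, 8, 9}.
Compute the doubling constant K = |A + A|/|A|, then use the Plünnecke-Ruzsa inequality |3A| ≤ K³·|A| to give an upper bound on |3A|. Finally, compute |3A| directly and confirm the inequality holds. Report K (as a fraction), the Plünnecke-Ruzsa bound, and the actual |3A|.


|A| = 4.
Step 1: Compute A + A by enumerating all 16 pairs.
A + A = {2, 5, 8, 9, 10, 12, 13, 16, 17, 18}, so |A + A| = 10.
Step 2: Doubling constant K = |A + A|/|A| = 10/4 = 10/4 ≈ 2.5000.
Step 3: Plünnecke-Ruzsa gives |3A| ≤ K³·|A| = (2.5000)³ · 4 ≈ 62.5000.
Step 4: Compute 3A = A + A + A directly by enumerating all triples (a,b,c) ∈ A³; |3A| = 19.
Step 5: Check 19 ≤ 62.5000? Yes ✓.

K = 10/4, Plünnecke-Ruzsa bound K³|A| ≈ 62.5000, |3A| = 19, inequality holds.


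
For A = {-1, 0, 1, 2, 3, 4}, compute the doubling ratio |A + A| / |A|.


|A| = 6.
Compute A + A by enumerating all 36 pairs.
A + A = {-2, -1, 0, 1, 2, 3, 4, 5, 6, 7, 8}, so |A + A| = 11.
K = |A + A| / |A| = 11/6 (already in lowest terms) ≈ 1.8333.
Reference: AP of size 6 gives K = 11/6 ≈ 1.8333; a fully generic set of size 6 gives K ≈ 3.5000.

|A| = 6, |A + A| = 11, K = 11/6.


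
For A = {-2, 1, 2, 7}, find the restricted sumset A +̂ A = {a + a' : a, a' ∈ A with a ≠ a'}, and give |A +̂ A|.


Restricted sumset: A +̂ A = {a + a' : a ∈ A, a' ∈ A, a ≠ a'}.
Equivalently, take A + A and drop any sum 2a that is achievable ONLY as a + a for a ∈ A (i.e. sums representable only with equal summands).
Enumerate pairs (a, a') with a < a' (symmetric, so each unordered pair gives one sum; this covers all a ≠ a'):
  -2 + 1 = -1
  -2 + 2 = 0
  -2 + 7 = 5
  1 + 2 = 3
  1 + 7 = 8
  2 + 7 = 9
Collected distinct sums: {-1, 0, 3, 5, 8, 9}
|A +̂ A| = 6
(Reference bound: |A +̂ A| ≥ 2|A| - 3 for |A| ≥ 2, with |A| = 4 giving ≥ 5.)

|A +̂ A| = 6


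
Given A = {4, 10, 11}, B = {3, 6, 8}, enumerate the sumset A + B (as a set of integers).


A + B = {a + b : a ∈ A, b ∈ B}.
Enumerate all |A|·|B| = 3·3 = 9 pairs (a, b) and collect distinct sums.
a = 4: 4+3=7, 4+6=10, 4+8=12
a = 10: 10+3=13, 10+6=16, 10+8=18
a = 11: 11+3=14, 11+6=17, 11+8=19
Collecting distinct sums: A + B = {7, 10, 12, 13, 14, 16, 17, 18, 19}
|A + B| = 9

A + B = {7, 10, 12, 13, 14, 16, 17, 18, 19}


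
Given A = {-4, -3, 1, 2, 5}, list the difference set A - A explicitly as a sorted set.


A - A = {a - a' : a, a' ∈ A}.
Compute a - a' for each ordered pair (a, a'):
a = -4: -4--4=0, -4--3=-1, -4-1=-5, -4-2=-6, -4-5=-9
a = -3: -3--4=1, -3--3=0, -3-1=-4, -3-2=-5, -3-5=-8
a = 1: 1--4=5, 1--3=4, 1-1=0, 1-2=-1, 1-5=-4
a = 2: 2--4=6, 2--3=5, 2-1=1, 2-2=0, 2-5=-3
a = 5: 5--4=9, 5--3=8, 5-1=4, 5-2=3, 5-5=0
Collecting distinct values (and noting 0 appears from a-a):
A - A = {-9, -8, -6, -5, -4, -3, -1, 0, 1, 3, 4, 5, 6, 8, 9}
|A - A| = 15

A - A = {-9, -8, -6, -5, -4, -3, -1, 0, 1, 3, 4, 5, 6, 8, 9}


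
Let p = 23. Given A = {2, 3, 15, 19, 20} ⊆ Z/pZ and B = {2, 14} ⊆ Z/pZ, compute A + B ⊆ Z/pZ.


Work in Z/23Z: reduce every sum a + b modulo 23.
Enumerate all 10 pairs:
a = 2: 2+2=4, 2+14=16
a = 3: 3+2=5, 3+14=17
a = 15: 15+2=17, 15+14=6
a = 19: 19+2=21, 19+14=10
a = 20: 20+2=22, 20+14=11
Distinct residues collected: {4, 5, 6, 10, 11, 16, 17, 21, 22}
|A + B| = 9 (out of 23 total residues).

A + B = {4, 5, 6, 10, 11, 16, 17, 21, 22}


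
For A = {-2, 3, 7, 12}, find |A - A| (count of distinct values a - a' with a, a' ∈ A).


A - A = {a - a' : a, a' ∈ A}; |A| = 4.
Bounds: 2|A|-1 ≤ |A - A| ≤ |A|² - |A| + 1, i.e. 7 ≤ |A - A| ≤ 13.
Note: 0 ∈ A - A always (from a - a). The set is symmetric: if d ∈ A - A then -d ∈ A - A.
Enumerate nonzero differences d = a - a' with a > a' (then include -d):
Positive differences: {4, 5, 9, 14}
Full difference set: {0} ∪ (positive diffs) ∪ (negative diffs).
|A - A| = 1 + 2·4 = 9 (matches direct enumeration: 9).

|A - A| = 9


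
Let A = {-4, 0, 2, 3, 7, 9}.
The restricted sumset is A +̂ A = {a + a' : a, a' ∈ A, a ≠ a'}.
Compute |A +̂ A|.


Restricted sumset: A +̂ A = {a + a' : a ∈ A, a' ∈ A, a ≠ a'}.
Equivalently, take A + A and drop any sum 2a that is achievable ONLY as a + a for a ∈ A (i.e. sums representable only with equal summands).
Enumerate pairs (a, a') with a < a' (symmetric, so each unordered pair gives one sum; this covers all a ≠ a'):
  -4 + 0 = -4
  -4 + 2 = -2
  -4 + 3 = -1
  -4 + 7 = 3
  -4 + 9 = 5
  0 + 2 = 2
  0 + 3 = 3
  0 + 7 = 7
  0 + 9 = 9
  2 + 3 = 5
  2 + 7 = 9
  2 + 9 = 11
  3 + 7 = 10
  3 + 9 = 12
  7 + 9 = 16
Collected distinct sums: {-4, -2, -1, 2, 3, 5, 7, 9, 10, 11, 12, 16}
|A +̂ A| = 12
(Reference bound: |A +̂ A| ≥ 2|A| - 3 for |A| ≥ 2, with |A| = 6 giving ≥ 9.)

|A +̂ A| = 12


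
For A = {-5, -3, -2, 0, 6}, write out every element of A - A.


A - A = {a - a' : a, a' ∈ A}.
Compute a - a' for each ordered pair (a, a'):
a = -5: -5--5=0, -5--3=-2, -5--2=-3, -5-0=-5, -5-6=-11
a = -3: -3--5=2, -3--3=0, -3--2=-1, -3-0=-3, -3-6=-9
a = -2: -2--5=3, -2--3=1, -2--2=0, -2-0=-2, -2-6=-8
a = 0: 0--5=5, 0--3=3, 0--2=2, 0-0=0, 0-6=-6
a = 6: 6--5=11, 6--3=9, 6--2=8, 6-0=6, 6-6=0
Collecting distinct values (and noting 0 appears from a-a):
A - A = {-11, -9, -8, -6, -5, -3, -2, -1, 0, 1, 2, 3, 5, 6, 8, 9, 11}
|A - A| = 17

A - A = {-11, -9, -8, -6, -5, -3, -2, -1, 0, 1, 2, 3, 5, 6, 8, 9, 11}


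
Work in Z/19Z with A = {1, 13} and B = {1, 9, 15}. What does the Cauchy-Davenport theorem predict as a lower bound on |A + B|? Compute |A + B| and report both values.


Cauchy-Davenport: |A + B| ≥ min(p, |A| + |B| - 1) for A, B nonempty in Z/pZ.
|A| = 2, |B| = 3, p = 19.
CD lower bound = min(19, 2 + 3 - 1) = min(19, 4) = 4.
Compute A + B mod 19 directly:
a = 1: 1+1=2, 1+9=10, 1+15=16
a = 13: 13+1=14, 13+9=3, 13+15=9
A + B = {2, 3, 9, 10, 14, 16}, so |A + B| = 6.
Verify: 6 ≥ 4? Yes ✓.

CD lower bound = 4, actual |A + B| = 6.


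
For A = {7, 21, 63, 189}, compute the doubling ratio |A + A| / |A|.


|A| = 4.
Compute A + A by enumerating all 16 pairs.
A + A = {14, 28, 42, 70, 84, 126, 196, 210, 252, 378}, so |A + A| = 10.
K = |A + A| / |A| = 10/4 = 5/2 ≈ 2.5000.
Reference: AP of size 4 gives K = 7/4 ≈ 1.7500; a fully generic set of size 4 gives K ≈ 2.5000.

|A| = 4, |A + A| = 10, K = 10/4 = 5/2.


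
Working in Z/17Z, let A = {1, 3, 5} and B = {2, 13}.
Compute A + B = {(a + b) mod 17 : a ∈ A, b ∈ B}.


Work in Z/17Z: reduce every sum a + b modulo 17.
Enumerate all 6 pairs:
a = 1: 1+2=3, 1+13=14
a = 3: 3+2=5, 3+13=16
a = 5: 5+2=7, 5+13=1
Distinct residues collected: {1, 3, 5, 7, 14, 16}
|A + B| = 6 (out of 17 total residues).

A + B = {1, 3, 5, 7, 14, 16}


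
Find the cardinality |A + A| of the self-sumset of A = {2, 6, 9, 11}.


A + A = {a + a' : a, a' ∈ A}; |A| = 4.
General bounds: 2|A| - 1 ≤ |A + A| ≤ |A|(|A|+1)/2, i.e. 7 ≤ |A + A| ≤ 10.
Lower bound 2|A|-1 is attained iff A is an arithmetic progression.
Enumerate sums a + a' for a ≤ a' (symmetric, so this suffices):
a = 2: 2+2=4, 2+6=8, 2+9=11, 2+11=13
a = 6: 6+6=12, 6+9=15, 6+11=17
a = 9: 9+9=18, 9+11=20
a = 11: 11+11=22
Distinct sums: {4, 8, 11, 12, 13, 15, 17, 18, 20, 22}
|A + A| = 10

|A + A| = 10


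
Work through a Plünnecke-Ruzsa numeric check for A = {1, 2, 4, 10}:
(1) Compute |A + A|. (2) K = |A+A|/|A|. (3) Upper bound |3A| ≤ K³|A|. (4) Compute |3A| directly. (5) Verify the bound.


|A| = 4.
Step 1: Compute A + A by enumerating all 16 pairs.
A + A = {2, 3, 4, 5, 6, 8, 11, 12, 14, 20}, so |A + A| = 10.
Step 2: Doubling constant K = |A + A|/|A| = 10/4 = 10/4 ≈ 2.5000.
Step 3: Plünnecke-Ruzsa gives |3A| ≤ K³·|A| = (2.5000)³ · 4 ≈ 62.5000.
Step 4: Compute 3A = A + A + A directly by enumerating all triples (a,b,c) ∈ A³; |3A| = 18.
Step 5: Check 18 ≤ 62.5000? Yes ✓.

K = 10/4, Plünnecke-Ruzsa bound K³|A| ≈ 62.5000, |3A| = 18, inequality holds.


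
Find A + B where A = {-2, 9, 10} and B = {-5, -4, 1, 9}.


A + B = {a + b : a ∈ A, b ∈ B}.
Enumerate all |A|·|B| = 3·4 = 12 pairs (a, b) and collect distinct sums.
a = -2: -2+-5=-7, -2+-4=-6, -2+1=-1, -2+9=7
a = 9: 9+-5=4, 9+-4=5, 9+1=10, 9+9=18
a = 10: 10+-5=5, 10+-4=6, 10+1=11, 10+9=19
Collecting distinct sums: A + B = {-7, -6, -1, 4, 5, 6, 7, 10, 11, 18, 19}
|A + B| = 11

A + B = {-7, -6, -1, 4, 5, 6, 7, 10, 11, 18, 19}


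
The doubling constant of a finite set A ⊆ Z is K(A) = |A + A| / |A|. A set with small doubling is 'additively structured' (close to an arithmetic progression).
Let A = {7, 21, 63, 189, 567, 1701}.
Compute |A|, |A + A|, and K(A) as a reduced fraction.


|A| = 6.
Compute A + A by enumerating all 36 pairs.
A + A = {14, 28, 42, 70, 84, 126, 196, 210, 252, 378, 574, 588, 630, 756, 1134, 1708, 1722, 1764, 1890, 2268, 3402}, so |A + A| = 21.
K = |A + A| / |A| = 21/6 = 7/2 ≈ 3.5000.
Reference: AP of size 6 gives K = 11/6 ≈ 1.8333; a fully generic set of size 6 gives K ≈ 3.5000.

|A| = 6, |A + A| = 21, K = 21/6 = 7/2.


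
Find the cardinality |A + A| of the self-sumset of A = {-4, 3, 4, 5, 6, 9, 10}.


A + A = {a + a' : a, a' ∈ A}; |A| = 7.
General bounds: 2|A| - 1 ≤ |A + A| ≤ |A|(|A|+1)/2, i.e. 13 ≤ |A + A| ≤ 28.
Lower bound 2|A|-1 is attained iff A is an arithmetic progression.
Enumerate sums a + a' for a ≤ a' (symmetric, so this suffices):
a = -4: -4+-4=-8, -4+3=-1, -4+4=0, -4+5=1, -4+6=2, -4+9=5, -4+10=6
a = 3: 3+3=6, 3+4=7, 3+5=8, 3+6=9, 3+9=12, 3+10=13
a = 4: 4+4=8, 4+5=9, 4+6=10, 4+9=13, 4+10=14
a = 5: 5+5=10, 5+6=11, 5+9=14, 5+10=15
a = 6: 6+6=12, 6+9=15, 6+10=16
a = 9: 9+9=18, 9+10=19
a = 10: 10+10=20
Distinct sums: {-8, -1, 0, 1, 2, 5, 6, 7, 8, 9, 10, 11, 12, 13, 14, 15, 16, 18, 19, 20}
|A + A| = 20

|A + A| = 20


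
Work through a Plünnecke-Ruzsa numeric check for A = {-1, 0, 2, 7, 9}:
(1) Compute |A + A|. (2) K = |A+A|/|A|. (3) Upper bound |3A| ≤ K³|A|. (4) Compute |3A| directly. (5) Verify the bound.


|A| = 5.
Step 1: Compute A + A by enumerating all 25 pairs.
A + A = {-2, -1, 0, 1, 2, 4, 6, 7, 8, 9, 11, 14, 16, 18}, so |A + A| = 14.
Step 2: Doubling constant K = |A + A|/|A| = 14/5 = 14/5 ≈ 2.8000.
Step 3: Plünnecke-Ruzsa gives |3A| ≤ K³·|A| = (2.8000)³ · 5 ≈ 109.7600.
Step 4: Compute 3A = A + A + A directly by enumerating all triples (a,b,c) ∈ A³; |3A| = 26.
Step 5: Check 26 ≤ 109.7600? Yes ✓.

K = 14/5, Plünnecke-Ruzsa bound K³|A| ≈ 109.7600, |3A| = 26, inequality holds.


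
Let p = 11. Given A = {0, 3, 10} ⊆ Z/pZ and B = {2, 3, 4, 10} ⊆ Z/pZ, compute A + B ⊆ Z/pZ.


Work in Z/11Z: reduce every sum a + b modulo 11.
Enumerate all 12 pairs:
a = 0: 0+2=2, 0+3=3, 0+4=4, 0+10=10
a = 3: 3+2=5, 3+3=6, 3+4=7, 3+10=2
a = 10: 10+2=1, 10+3=2, 10+4=3, 10+10=9
Distinct residues collected: {1, 2, 3, 4, 5, 6, 7, 9, 10}
|A + B| = 9 (out of 11 total residues).

A + B = {1, 2, 3, 4, 5, 6, 7, 9, 10}


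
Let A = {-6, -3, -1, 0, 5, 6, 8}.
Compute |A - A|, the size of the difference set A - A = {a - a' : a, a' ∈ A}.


A - A = {a - a' : a, a' ∈ A}; |A| = 7.
Bounds: 2|A|-1 ≤ |A - A| ≤ |A|² - |A| + 1, i.e. 13 ≤ |A - A| ≤ 43.
Note: 0 ∈ A - A always (from a - a). The set is symmetric: if d ∈ A - A then -d ∈ A - A.
Enumerate nonzero differences d = a - a' with a > a' (then include -d):
Positive differences: {1, 2, 3, 5, 6, 7, 8, 9, 11, 12, 14}
Full difference set: {0} ∪ (positive diffs) ∪ (negative diffs).
|A - A| = 1 + 2·11 = 23 (matches direct enumeration: 23).

|A - A| = 23


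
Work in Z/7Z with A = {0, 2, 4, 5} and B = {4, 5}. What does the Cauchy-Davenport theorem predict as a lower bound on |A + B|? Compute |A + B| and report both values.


Cauchy-Davenport: |A + B| ≥ min(p, |A| + |B| - 1) for A, B nonempty in Z/pZ.
|A| = 4, |B| = 2, p = 7.
CD lower bound = min(7, 4 + 2 - 1) = min(7, 5) = 5.
Compute A + B mod 7 directly:
a = 0: 0+4=4, 0+5=5
a = 2: 2+4=6, 2+5=0
a = 4: 4+4=1, 4+5=2
a = 5: 5+4=2, 5+5=3
A + B = {0, 1, 2, 3, 4, 5, 6}, so |A + B| = 7.
Verify: 7 ≥ 5? Yes ✓.

CD lower bound = 5, actual |A + B| = 7.


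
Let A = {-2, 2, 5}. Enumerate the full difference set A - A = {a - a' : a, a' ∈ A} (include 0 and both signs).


A - A = {a - a' : a, a' ∈ A}.
Compute a - a' for each ordered pair (a, a'):
a = -2: -2--2=0, -2-2=-4, -2-5=-7
a = 2: 2--2=4, 2-2=0, 2-5=-3
a = 5: 5--2=7, 5-2=3, 5-5=0
Collecting distinct values (and noting 0 appears from a-a):
A - A = {-7, -4, -3, 0, 3, 4, 7}
|A - A| = 7

A - A = {-7, -4, -3, 0, 3, 4, 7}


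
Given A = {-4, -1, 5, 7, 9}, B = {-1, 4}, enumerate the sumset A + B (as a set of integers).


A + B = {a + b : a ∈ A, b ∈ B}.
Enumerate all |A|·|B| = 5·2 = 10 pairs (a, b) and collect distinct sums.
a = -4: -4+-1=-5, -4+4=0
a = -1: -1+-1=-2, -1+4=3
a = 5: 5+-1=4, 5+4=9
a = 7: 7+-1=6, 7+4=11
a = 9: 9+-1=8, 9+4=13
Collecting distinct sums: A + B = {-5, -2, 0, 3, 4, 6, 8, 9, 11, 13}
|A + B| = 10

A + B = {-5, -2, 0, 3, 4, 6, 8, 9, 11, 13}


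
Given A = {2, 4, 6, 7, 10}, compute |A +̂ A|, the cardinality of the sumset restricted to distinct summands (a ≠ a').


Restricted sumset: A +̂ A = {a + a' : a ∈ A, a' ∈ A, a ≠ a'}.
Equivalently, take A + A and drop any sum 2a that is achievable ONLY as a + a for a ∈ A (i.e. sums representable only with equal summands).
Enumerate pairs (a, a') with a < a' (symmetric, so each unordered pair gives one sum; this covers all a ≠ a'):
  2 + 4 = 6
  2 + 6 = 8
  2 + 7 = 9
  2 + 10 = 12
  4 + 6 = 10
  4 + 7 = 11
  4 + 10 = 14
  6 + 7 = 13
  6 + 10 = 16
  7 + 10 = 17
Collected distinct sums: {6, 8, 9, 10, 11, 12, 13, 14, 16, 17}
|A +̂ A| = 10
(Reference bound: |A +̂ A| ≥ 2|A| - 3 for |A| ≥ 2, with |A| = 5 giving ≥ 7.)

|A +̂ A| = 10


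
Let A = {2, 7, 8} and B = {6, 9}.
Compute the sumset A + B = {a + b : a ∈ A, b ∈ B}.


A + B = {a + b : a ∈ A, b ∈ B}.
Enumerate all |A|·|B| = 3·2 = 6 pairs (a, b) and collect distinct sums.
a = 2: 2+6=8, 2+9=11
a = 7: 7+6=13, 7+9=16
a = 8: 8+6=14, 8+9=17
Collecting distinct sums: A + B = {8, 11, 13, 14, 16, 17}
|A + B| = 6

A + B = {8, 11, 13, 14, 16, 17}


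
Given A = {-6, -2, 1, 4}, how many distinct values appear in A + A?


A + A = {a + a' : a, a' ∈ A}; |A| = 4.
General bounds: 2|A| - 1 ≤ |A + A| ≤ |A|(|A|+1)/2, i.e. 7 ≤ |A + A| ≤ 10.
Lower bound 2|A|-1 is attained iff A is an arithmetic progression.
Enumerate sums a + a' for a ≤ a' (symmetric, so this suffices):
a = -6: -6+-6=-12, -6+-2=-8, -6+1=-5, -6+4=-2
a = -2: -2+-2=-4, -2+1=-1, -2+4=2
a = 1: 1+1=2, 1+4=5
a = 4: 4+4=8
Distinct sums: {-12, -8, -5, -4, -2, -1, 2, 5, 8}
|A + A| = 9

|A + A| = 9


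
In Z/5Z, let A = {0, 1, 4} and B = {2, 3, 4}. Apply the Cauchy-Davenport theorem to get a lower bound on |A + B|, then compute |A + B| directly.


Cauchy-Davenport: |A + B| ≥ min(p, |A| + |B| - 1) for A, B nonempty in Z/pZ.
|A| = 3, |B| = 3, p = 5.
CD lower bound = min(5, 3 + 3 - 1) = min(5, 5) = 5.
Compute A + B mod 5 directly:
a = 0: 0+2=2, 0+3=3, 0+4=4
a = 1: 1+2=3, 1+3=4, 1+4=0
a = 4: 4+2=1, 4+3=2, 4+4=3
A + B = {0, 1, 2, 3, 4}, so |A + B| = 5.
Verify: 5 ≥ 5? Yes ✓.

CD lower bound = 5, actual |A + B| = 5.


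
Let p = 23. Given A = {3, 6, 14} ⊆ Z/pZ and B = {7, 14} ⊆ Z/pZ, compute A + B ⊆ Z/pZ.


Work in Z/23Z: reduce every sum a + b modulo 23.
Enumerate all 6 pairs:
a = 3: 3+7=10, 3+14=17
a = 6: 6+7=13, 6+14=20
a = 14: 14+7=21, 14+14=5
Distinct residues collected: {5, 10, 13, 17, 20, 21}
|A + B| = 6 (out of 23 total residues).

A + B = {5, 10, 13, 17, 20, 21}


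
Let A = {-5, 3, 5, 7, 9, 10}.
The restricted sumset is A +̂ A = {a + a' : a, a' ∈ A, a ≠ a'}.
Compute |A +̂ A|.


Restricted sumset: A +̂ A = {a + a' : a ∈ A, a' ∈ A, a ≠ a'}.
Equivalently, take A + A and drop any sum 2a that is achievable ONLY as a + a for a ∈ A (i.e. sums representable only with equal summands).
Enumerate pairs (a, a') with a < a' (symmetric, so each unordered pair gives one sum; this covers all a ≠ a'):
  -5 + 3 = -2
  -5 + 5 = 0
  -5 + 7 = 2
  -5 + 9 = 4
  -5 + 10 = 5
  3 + 5 = 8
  3 + 7 = 10
  3 + 9 = 12
  3 + 10 = 13
  5 + 7 = 12
  5 + 9 = 14
  5 + 10 = 15
  7 + 9 = 16
  7 + 10 = 17
  9 + 10 = 19
Collected distinct sums: {-2, 0, 2, 4, 5, 8, 10, 12, 13, 14, 15, 16, 17, 19}
|A +̂ A| = 14
(Reference bound: |A +̂ A| ≥ 2|A| - 3 for |A| ≥ 2, with |A| = 6 giving ≥ 9.)

|A +̂ A| = 14


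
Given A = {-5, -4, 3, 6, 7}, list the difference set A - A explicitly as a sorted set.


A - A = {a - a' : a, a' ∈ A}.
Compute a - a' for each ordered pair (a, a'):
a = -5: -5--5=0, -5--4=-1, -5-3=-8, -5-6=-11, -5-7=-12
a = -4: -4--5=1, -4--4=0, -4-3=-7, -4-6=-10, -4-7=-11
a = 3: 3--5=8, 3--4=7, 3-3=0, 3-6=-3, 3-7=-4
a = 6: 6--5=11, 6--4=10, 6-3=3, 6-6=0, 6-7=-1
a = 7: 7--5=12, 7--4=11, 7-3=4, 7-6=1, 7-7=0
Collecting distinct values (and noting 0 appears from a-a):
A - A = {-12, -11, -10, -8, -7, -4, -3, -1, 0, 1, 3, 4, 7, 8, 10, 11, 12}
|A - A| = 17

A - A = {-12, -11, -10, -8, -7, -4, -3, -1, 0, 1, 3, 4, 7, 8, 10, 11, 12}


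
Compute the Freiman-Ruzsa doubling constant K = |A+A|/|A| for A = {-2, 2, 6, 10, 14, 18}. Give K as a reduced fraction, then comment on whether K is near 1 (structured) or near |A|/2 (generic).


|A| = 6.
Compute A + A by enumerating all 36 pairs.
A + A = {-4, 0, 4, 8, 12, 16, 20, 24, 28, 32, 36}, so |A + A| = 11.
K = |A + A| / |A| = 11/6 (already in lowest terms) ≈ 1.8333.
Reference: AP of size 6 gives K = 11/6 ≈ 1.8333; a fully generic set of size 6 gives K ≈ 3.5000.

|A| = 6, |A + A| = 11, K = 11/6.


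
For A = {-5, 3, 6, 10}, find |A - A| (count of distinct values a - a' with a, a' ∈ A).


A - A = {a - a' : a, a' ∈ A}; |A| = 4.
Bounds: 2|A|-1 ≤ |A - A| ≤ |A|² - |A| + 1, i.e. 7 ≤ |A - A| ≤ 13.
Note: 0 ∈ A - A always (from a - a). The set is symmetric: if d ∈ A - A then -d ∈ A - A.
Enumerate nonzero differences d = a - a' with a > a' (then include -d):
Positive differences: {3, 4, 7, 8, 11, 15}
Full difference set: {0} ∪ (positive diffs) ∪ (negative diffs).
|A - A| = 1 + 2·6 = 13 (matches direct enumeration: 13).

|A - A| = 13


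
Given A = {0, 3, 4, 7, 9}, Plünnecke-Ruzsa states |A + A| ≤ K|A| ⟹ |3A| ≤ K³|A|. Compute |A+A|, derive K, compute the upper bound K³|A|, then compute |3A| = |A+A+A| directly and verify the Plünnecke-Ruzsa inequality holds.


|A| = 5.
Step 1: Compute A + A by enumerating all 25 pairs.
A + A = {0, 3, 4, 6, 7, 8, 9, 10, 11, 12, 13, 14, 16, 18}, so |A + A| = 14.
Step 2: Doubling constant K = |A + A|/|A| = 14/5 = 14/5 ≈ 2.8000.
Step 3: Plünnecke-Ruzsa gives |3A| ≤ K³·|A| = (2.8000)³ · 5 ≈ 109.7600.
Step 4: Compute 3A = A + A + A directly by enumerating all triples (a,b,c) ∈ A³; |3A| = 23.
Step 5: Check 23 ≤ 109.7600? Yes ✓.

K = 14/5, Plünnecke-Ruzsa bound K³|A| ≈ 109.7600, |3A| = 23, inequality holds.


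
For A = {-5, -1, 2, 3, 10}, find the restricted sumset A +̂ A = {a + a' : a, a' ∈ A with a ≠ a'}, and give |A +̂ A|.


Restricted sumset: A +̂ A = {a + a' : a ∈ A, a' ∈ A, a ≠ a'}.
Equivalently, take A + A and drop any sum 2a that is achievable ONLY as a + a for a ∈ A (i.e. sums representable only with equal summands).
Enumerate pairs (a, a') with a < a' (symmetric, so each unordered pair gives one sum; this covers all a ≠ a'):
  -5 + -1 = -6
  -5 + 2 = -3
  -5 + 3 = -2
  -5 + 10 = 5
  -1 + 2 = 1
  -1 + 3 = 2
  -1 + 10 = 9
  2 + 3 = 5
  2 + 10 = 12
  3 + 10 = 13
Collected distinct sums: {-6, -3, -2, 1, 2, 5, 9, 12, 13}
|A +̂ A| = 9
(Reference bound: |A +̂ A| ≥ 2|A| - 3 for |A| ≥ 2, with |A| = 5 giving ≥ 7.)

|A +̂ A| = 9


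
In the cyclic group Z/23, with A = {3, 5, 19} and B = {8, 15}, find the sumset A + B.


Work in Z/23Z: reduce every sum a + b modulo 23.
Enumerate all 6 pairs:
a = 3: 3+8=11, 3+15=18
a = 5: 5+8=13, 5+15=20
a = 19: 19+8=4, 19+15=11
Distinct residues collected: {4, 11, 13, 18, 20}
|A + B| = 5 (out of 23 total residues).

A + B = {4, 11, 13, 18, 20}


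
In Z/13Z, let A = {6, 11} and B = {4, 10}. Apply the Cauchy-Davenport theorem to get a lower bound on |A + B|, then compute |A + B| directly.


Cauchy-Davenport: |A + B| ≥ min(p, |A| + |B| - 1) for A, B nonempty in Z/pZ.
|A| = 2, |B| = 2, p = 13.
CD lower bound = min(13, 2 + 2 - 1) = min(13, 3) = 3.
Compute A + B mod 13 directly:
a = 6: 6+4=10, 6+10=3
a = 11: 11+4=2, 11+10=8
A + B = {2, 3, 8, 10}, so |A + B| = 4.
Verify: 4 ≥ 3? Yes ✓.

CD lower bound = 3, actual |A + B| = 4.


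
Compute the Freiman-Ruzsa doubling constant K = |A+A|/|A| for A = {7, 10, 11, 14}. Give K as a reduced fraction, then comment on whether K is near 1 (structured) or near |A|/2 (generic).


|A| = 4.
Compute A + A by enumerating all 16 pairs.
A + A = {14, 17, 18, 20, 21, 22, 24, 25, 28}, so |A + A| = 9.
K = |A + A| / |A| = 9/4 (already in lowest terms) ≈ 2.2500.
Reference: AP of size 4 gives K = 7/4 ≈ 1.7500; a fully generic set of size 4 gives K ≈ 2.5000.

|A| = 4, |A + A| = 9, K = 9/4.


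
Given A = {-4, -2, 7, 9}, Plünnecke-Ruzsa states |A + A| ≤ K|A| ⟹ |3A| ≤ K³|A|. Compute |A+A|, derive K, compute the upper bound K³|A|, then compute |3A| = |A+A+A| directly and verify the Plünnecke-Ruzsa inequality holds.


|A| = 4.
Step 1: Compute A + A by enumerating all 16 pairs.
A + A = {-8, -6, -4, 3, 5, 7, 14, 16, 18}, so |A + A| = 9.
Step 2: Doubling constant K = |A + A|/|A| = 9/4 = 9/4 ≈ 2.2500.
Step 3: Plünnecke-Ruzsa gives |3A| ≤ K³·|A| = (2.2500)³ · 4 ≈ 45.5625.
Step 4: Compute 3A = A + A + A directly by enumerating all triples (a,b,c) ∈ A³; |3A| = 16.
Step 5: Check 16 ≤ 45.5625? Yes ✓.

K = 9/4, Plünnecke-Ruzsa bound K³|A| ≈ 45.5625, |3A| = 16, inequality holds.


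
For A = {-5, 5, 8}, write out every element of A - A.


A - A = {a - a' : a, a' ∈ A}.
Compute a - a' for each ordered pair (a, a'):
a = -5: -5--5=0, -5-5=-10, -5-8=-13
a = 5: 5--5=10, 5-5=0, 5-8=-3
a = 8: 8--5=13, 8-5=3, 8-8=0
Collecting distinct values (and noting 0 appears from a-a):
A - A = {-13, -10, -3, 0, 3, 10, 13}
|A - A| = 7

A - A = {-13, -10, -3, 0, 3, 10, 13}


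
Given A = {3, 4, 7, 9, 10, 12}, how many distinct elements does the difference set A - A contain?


A - A = {a - a' : a, a' ∈ A}; |A| = 6.
Bounds: 2|A|-1 ≤ |A - A| ≤ |A|² - |A| + 1, i.e. 11 ≤ |A - A| ≤ 31.
Note: 0 ∈ A - A always (from a - a). The set is symmetric: if d ∈ A - A then -d ∈ A - A.
Enumerate nonzero differences d = a - a' with a > a' (then include -d):
Positive differences: {1, 2, 3, 4, 5, 6, 7, 8, 9}
Full difference set: {0} ∪ (positive diffs) ∪ (negative diffs).
|A - A| = 1 + 2·9 = 19 (matches direct enumeration: 19).

|A - A| = 19


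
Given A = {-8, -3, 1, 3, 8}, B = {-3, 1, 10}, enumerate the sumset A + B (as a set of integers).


A + B = {a + b : a ∈ A, b ∈ B}.
Enumerate all |A|·|B| = 5·3 = 15 pairs (a, b) and collect distinct sums.
a = -8: -8+-3=-11, -8+1=-7, -8+10=2
a = -3: -3+-3=-6, -3+1=-2, -3+10=7
a = 1: 1+-3=-2, 1+1=2, 1+10=11
a = 3: 3+-3=0, 3+1=4, 3+10=13
a = 8: 8+-3=5, 8+1=9, 8+10=18
Collecting distinct sums: A + B = {-11, -7, -6, -2, 0, 2, 4, 5, 7, 9, 11, 13, 18}
|A + B| = 13

A + B = {-11, -7, -6, -2, 0, 2, 4, 5, 7, 9, 11, 13, 18}


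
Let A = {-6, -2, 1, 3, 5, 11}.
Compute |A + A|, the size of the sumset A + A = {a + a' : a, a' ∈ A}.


A + A = {a + a' : a, a' ∈ A}; |A| = 6.
General bounds: 2|A| - 1 ≤ |A + A| ≤ |A|(|A|+1)/2, i.e. 11 ≤ |A + A| ≤ 21.
Lower bound 2|A|-1 is attained iff A is an arithmetic progression.
Enumerate sums a + a' for a ≤ a' (symmetric, so this suffices):
a = -6: -6+-6=-12, -6+-2=-8, -6+1=-5, -6+3=-3, -6+5=-1, -6+11=5
a = -2: -2+-2=-4, -2+1=-1, -2+3=1, -2+5=3, -2+11=9
a = 1: 1+1=2, 1+3=4, 1+5=6, 1+11=12
a = 3: 3+3=6, 3+5=8, 3+11=14
a = 5: 5+5=10, 5+11=16
a = 11: 11+11=22
Distinct sums: {-12, -8, -5, -4, -3, -1, 1, 2, 3, 4, 5, 6, 8, 9, 10, 12, 14, 16, 22}
|A + A| = 19

|A + A| = 19


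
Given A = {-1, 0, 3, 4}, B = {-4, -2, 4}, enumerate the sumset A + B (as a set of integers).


A + B = {a + b : a ∈ A, b ∈ B}.
Enumerate all |A|·|B| = 4·3 = 12 pairs (a, b) and collect distinct sums.
a = -1: -1+-4=-5, -1+-2=-3, -1+4=3
a = 0: 0+-4=-4, 0+-2=-2, 0+4=4
a = 3: 3+-4=-1, 3+-2=1, 3+4=7
a = 4: 4+-4=0, 4+-2=2, 4+4=8
Collecting distinct sums: A + B = {-5, -4, -3, -2, -1, 0, 1, 2, 3, 4, 7, 8}
|A + B| = 12

A + B = {-5, -4, -3, -2, -1, 0, 1, 2, 3, 4, 7, 8}


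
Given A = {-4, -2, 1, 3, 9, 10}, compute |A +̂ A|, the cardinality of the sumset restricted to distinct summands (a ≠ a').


Restricted sumset: A +̂ A = {a + a' : a ∈ A, a' ∈ A, a ≠ a'}.
Equivalently, take A + A and drop any sum 2a that is achievable ONLY as a + a for a ∈ A (i.e. sums representable only with equal summands).
Enumerate pairs (a, a') with a < a' (symmetric, so each unordered pair gives one sum; this covers all a ≠ a'):
  -4 + -2 = -6
  -4 + 1 = -3
  -4 + 3 = -1
  -4 + 9 = 5
  -4 + 10 = 6
  -2 + 1 = -1
  -2 + 3 = 1
  -2 + 9 = 7
  -2 + 10 = 8
  1 + 3 = 4
  1 + 9 = 10
  1 + 10 = 11
  3 + 9 = 12
  3 + 10 = 13
  9 + 10 = 19
Collected distinct sums: {-6, -3, -1, 1, 4, 5, 6, 7, 8, 10, 11, 12, 13, 19}
|A +̂ A| = 14
(Reference bound: |A +̂ A| ≥ 2|A| - 3 for |A| ≥ 2, with |A| = 6 giving ≥ 9.)

|A +̂ A| = 14


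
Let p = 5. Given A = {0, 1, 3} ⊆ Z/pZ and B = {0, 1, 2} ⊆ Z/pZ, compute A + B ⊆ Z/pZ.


Work in Z/5Z: reduce every sum a + b modulo 5.
Enumerate all 9 pairs:
a = 0: 0+0=0, 0+1=1, 0+2=2
a = 1: 1+0=1, 1+1=2, 1+2=3
a = 3: 3+0=3, 3+1=4, 3+2=0
Distinct residues collected: {0, 1, 2, 3, 4}
|A + B| = 5 (out of 5 total residues).

A + B = {0, 1, 2, 3, 4}


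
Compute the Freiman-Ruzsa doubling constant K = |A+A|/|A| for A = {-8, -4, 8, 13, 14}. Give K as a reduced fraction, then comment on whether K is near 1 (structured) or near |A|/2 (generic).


|A| = 5.
Compute A + A by enumerating all 25 pairs.
A + A = {-16, -12, -8, 0, 4, 5, 6, 9, 10, 16, 21, 22, 26, 27, 28}, so |A + A| = 15.
K = |A + A| / |A| = 15/5 = 3/1 ≈ 3.0000.
Reference: AP of size 5 gives K = 9/5 ≈ 1.8000; a fully generic set of size 5 gives K ≈ 3.0000.

|A| = 5, |A + A| = 15, K = 15/5 = 3/1.


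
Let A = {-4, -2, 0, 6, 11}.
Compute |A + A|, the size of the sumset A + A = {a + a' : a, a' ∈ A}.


A + A = {a + a' : a, a' ∈ A}; |A| = 5.
General bounds: 2|A| - 1 ≤ |A + A| ≤ |A|(|A|+1)/2, i.e. 9 ≤ |A + A| ≤ 15.
Lower bound 2|A|-1 is attained iff A is an arithmetic progression.
Enumerate sums a + a' for a ≤ a' (symmetric, so this suffices):
a = -4: -4+-4=-8, -4+-2=-6, -4+0=-4, -4+6=2, -4+11=7
a = -2: -2+-2=-4, -2+0=-2, -2+6=4, -2+11=9
a = 0: 0+0=0, 0+6=6, 0+11=11
a = 6: 6+6=12, 6+11=17
a = 11: 11+11=22
Distinct sums: {-8, -6, -4, -2, 0, 2, 4, 6, 7, 9, 11, 12, 17, 22}
|A + A| = 14

|A + A| = 14


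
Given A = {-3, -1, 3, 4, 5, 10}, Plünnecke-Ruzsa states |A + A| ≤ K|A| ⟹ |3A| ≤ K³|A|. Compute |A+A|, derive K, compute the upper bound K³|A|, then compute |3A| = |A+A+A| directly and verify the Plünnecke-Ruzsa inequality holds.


|A| = 6.
Step 1: Compute A + A by enumerating all 36 pairs.
A + A = {-6, -4, -2, 0, 1, 2, 3, 4, 6, 7, 8, 9, 10, 13, 14, 15, 20}, so |A + A| = 17.
Step 2: Doubling constant K = |A + A|/|A| = 17/6 = 17/6 ≈ 2.8333.
Step 3: Plünnecke-Ruzsa gives |3A| ≤ K³·|A| = (2.8333)³ · 6 ≈ 136.4722.
Step 4: Compute 3A = A + A + A directly by enumerating all triples (a,b,c) ∈ A³; |3A| = 31.
Step 5: Check 31 ≤ 136.4722? Yes ✓.

K = 17/6, Plünnecke-Ruzsa bound K³|A| ≈ 136.4722, |3A| = 31, inequality holds.


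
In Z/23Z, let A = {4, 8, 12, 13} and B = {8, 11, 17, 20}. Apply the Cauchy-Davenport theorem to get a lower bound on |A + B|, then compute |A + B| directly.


Cauchy-Davenport: |A + B| ≥ min(p, |A| + |B| - 1) for A, B nonempty in Z/pZ.
|A| = 4, |B| = 4, p = 23.
CD lower bound = min(23, 4 + 4 - 1) = min(23, 7) = 7.
Compute A + B mod 23 directly:
a = 4: 4+8=12, 4+11=15, 4+17=21, 4+20=1
a = 8: 8+8=16, 8+11=19, 8+17=2, 8+20=5
a = 12: 12+8=20, 12+11=0, 12+17=6, 12+20=9
a = 13: 13+8=21, 13+11=1, 13+17=7, 13+20=10
A + B = {0, 1, 2, 5, 6, 7, 9, 10, 12, 15, 16, 19, 20, 21}, so |A + B| = 14.
Verify: 14 ≥ 7? Yes ✓.

CD lower bound = 7, actual |A + B| = 14.


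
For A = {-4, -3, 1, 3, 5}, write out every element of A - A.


A - A = {a - a' : a, a' ∈ A}.
Compute a - a' for each ordered pair (a, a'):
a = -4: -4--4=0, -4--3=-1, -4-1=-5, -4-3=-7, -4-5=-9
a = -3: -3--4=1, -3--3=0, -3-1=-4, -3-3=-6, -3-5=-8
a = 1: 1--4=5, 1--3=4, 1-1=0, 1-3=-2, 1-5=-4
a = 3: 3--4=7, 3--3=6, 3-1=2, 3-3=0, 3-5=-2
a = 5: 5--4=9, 5--3=8, 5-1=4, 5-3=2, 5-5=0
Collecting distinct values (and noting 0 appears from a-a):
A - A = {-9, -8, -7, -6, -5, -4, -2, -1, 0, 1, 2, 4, 5, 6, 7, 8, 9}
|A - A| = 17

A - A = {-9, -8, -7, -6, -5, -4, -2, -1, 0, 1, 2, 4, 5, 6, 7, 8, 9}


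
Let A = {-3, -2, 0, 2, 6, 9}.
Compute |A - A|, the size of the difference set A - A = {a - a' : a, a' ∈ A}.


A - A = {a - a' : a, a' ∈ A}; |A| = 6.
Bounds: 2|A|-1 ≤ |A - A| ≤ |A|² - |A| + 1, i.e. 11 ≤ |A - A| ≤ 31.
Note: 0 ∈ A - A always (from a - a). The set is symmetric: if d ∈ A - A then -d ∈ A - A.
Enumerate nonzero differences d = a - a' with a > a' (then include -d):
Positive differences: {1, 2, 3, 4, 5, 6, 7, 8, 9, 11, 12}
Full difference set: {0} ∪ (positive diffs) ∪ (negative diffs).
|A - A| = 1 + 2·11 = 23 (matches direct enumeration: 23).

|A - A| = 23


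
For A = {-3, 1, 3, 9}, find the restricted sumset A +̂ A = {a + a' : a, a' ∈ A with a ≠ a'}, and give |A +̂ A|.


Restricted sumset: A +̂ A = {a + a' : a ∈ A, a' ∈ A, a ≠ a'}.
Equivalently, take A + A and drop any sum 2a that is achievable ONLY as a + a for a ∈ A (i.e. sums representable only with equal summands).
Enumerate pairs (a, a') with a < a' (symmetric, so each unordered pair gives one sum; this covers all a ≠ a'):
  -3 + 1 = -2
  -3 + 3 = 0
  -3 + 9 = 6
  1 + 3 = 4
  1 + 9 = 10
  3 + 9 = 12
Collected distinct sums: {-2, 0, 4, 6, 10, 12}
|A +̂ A| = 6
(Reference bound: |A +̂ A| ≥ 2|A| - 3 for |A| ≥ 2, with |A| = 4 giving ≥ 5.)

|A +̂ A| = 6


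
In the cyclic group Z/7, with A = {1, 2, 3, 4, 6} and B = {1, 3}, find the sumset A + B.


Work in Z/7Z: reduce every sum a + b modulo 7.
Enumerate all 10 pairs:
a = 1: 1+1=2, 1+3=4
a = 2: 2+1=3, 2+3=5
a = 3: 3+1=4, 3+3=6
a = 4: 4+1=5, 4+3=0
a = 6: 6+1=0, 6+3=2
Distinct residues collected: {0, 2, 3, 4, 5, 6}
|A + B| = 6 (out of 7 total residues).

A + B = {0, 2, 3, 4, 5, 6}


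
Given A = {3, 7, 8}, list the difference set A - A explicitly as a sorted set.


A - A = {a - a' : a, a' ∈ A}.
Compute a - a' for each ordered pair (a, a'):
a = 3: 3-3=0, 3-7=-4, 3-8=-5
a = 7: 7-3=4, 7-7=0, 7-8=-1
a = 8: 8-3=5, 8-7=1, 8-8=0
Collecting distinct values (and noting 0 appears from a-a):
A - A = {-5, -4, -1, 0, 1, 4, 5}
|A - A| = 7

A - A = {-5, -4, -1, 0, 1, 4, 5}


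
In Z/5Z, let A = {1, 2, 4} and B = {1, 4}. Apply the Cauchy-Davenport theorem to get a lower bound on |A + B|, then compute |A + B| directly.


Cauchy-Davenport: |A + B| ≥ min(p, |A| + |B| - 1) for A, B nonempty in Z/pZ.
|A| = 3, |B| = 2, p = 5.
CD lower bound = min(5, 3 + 2 - 1) = min(5, 4) = 4.
Compute A + B mod 5 directly:
a = 1: 1+1=2, 1+4=0
a = 2: 2+1=3, 2+4=1
a = 4: 4+1=0, 4+4=3
A + B = {0, 1, 2, 3}, so |A + B| = 4.
Verify: 4 ≥ 4? Yes ✓.

CD lower bound = 4, actual |A + B| = 4.


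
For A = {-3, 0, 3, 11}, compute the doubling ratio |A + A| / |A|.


|A| = 4.
Compute A + A by enumerating all 16 pairs.
A + A = {-6, -3, 0, 3, 6, 8, 11, 14, 22}, so |A + A| = 9.
K = |A + A| / |A| = 9/4 (already in lowest terms) ≈ 2.2500.
Reference: AP of size 4 gives K = 7/4 ≈ 1.7500; a fully generic set of size 4 gives K ≈ 2.5000.

|A| = 4, |A + A| = 9, K = 9/4.


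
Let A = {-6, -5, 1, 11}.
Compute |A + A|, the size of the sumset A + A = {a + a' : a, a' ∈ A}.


A + A = {a + a' : a, a' ∈ A}; |A| = 4.
General bounds: 2|A| - 1 ≤ |A + A| ≤ |A|(|A|+1)/2, i.e. 7 ≤ |A + A| ≤ 10.
Lower bound 2|A|-1 is attained iff A is an arithmetic progression.
Enumerate sums a + a' for a ≤ a' (symmetric, so this suffices):
a = -6: -6+-6=-12, -6+-5=-11, -6+1=-5, -6+11=5
a = -5: -5+-5=-10, -5+1=-4, -5+11=6
a = 1: 1+1=2, 1+11=12
a = 11: 11+11=22
Distinct sums: {-12, -11, -10, -5, -4, 2, 5, 6, 12, 22}
|A + A| = 10

|A + A| = 10


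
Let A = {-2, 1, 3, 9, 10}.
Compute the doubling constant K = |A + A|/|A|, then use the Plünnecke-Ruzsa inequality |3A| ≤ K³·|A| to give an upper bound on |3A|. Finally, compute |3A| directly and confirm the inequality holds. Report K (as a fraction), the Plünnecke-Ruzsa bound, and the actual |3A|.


|A| = 5.
Step 1: Compute A + A by enumerating all 25 pairs.
A + A = {-4, -1, 1, 2, 4, 6, 7, 8, 10, 11, 12, 13, 18, 19, 20}, so |A + A| = 15.
Step 2: Doubling constant K = |A + A|/|A| = 15/5 = 15/5 ≈ 3.0000.
Step 3: Plünnecke-Ruzsa gives |3A| ≤ K³·|A| = (3.0000)³ · 5 ≈ 135.0000.
Step 4: Compute 3A = A + A + A directly by enumerating all triples (a,b,c) ∈ A³; |3A| = 30.
Step 5: Check 30 ≤ 135.0000? Yes ✓.

K = 15/5, Plünnecke-Ruzsa bound K³|A| ≈ 135.0000, |3A| = 30, inequality holds.


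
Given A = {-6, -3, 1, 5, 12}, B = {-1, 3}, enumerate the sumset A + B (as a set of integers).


A + B = {a + b : a ∈ A, b ∈ B}.
Enumerate all |A|·|B| = 5·2 = 10 pairs (a, b) and collect distinct sums.
a = -6: -6+-1=-7, -6+3=-3
a = -3: -3+-1=-4, -3+3=0
a = 1: 1+-1=0, 1+3=4
a = 5: 5+-1=4, 5+3=8
a = 12: 12+-1=11, 12+3=15
Collecting distinct sums: A + B = {-7, -4, -3, 0, 4, 8, 11, 15}
|A + B| = 8

A + B = {-7, -4, -3, 0, 4, 8, 11, 15}


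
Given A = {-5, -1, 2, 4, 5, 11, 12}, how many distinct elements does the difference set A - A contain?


A - A = {a - a' : a, a' ∈ A}; |A| = 7.
Bounds: 2|A|-1 ≤ |A - A| ≤ |A|² - |A| + 1, i.e. 13 ≤ |A - A| ≤ 43.
Note: 0 ∈ A - A always (from a - a). The set is symmetric: if d ∈ A - A then -d ∈ A - A.
Enumerate nonzero differences d = a - a' with a > a' (then include -d):
Positive differences: {1, 2, 3, 4, 5, 6, 7, 8, 9, 10, 12, 13, 16, 17}
Full difference set: {0} ∪ (positive diffs) ∪ (negative diffs).
|A - A| = 1 + 2·14 = 29 (matches direct enumeration: 29).

|A - A| = 29


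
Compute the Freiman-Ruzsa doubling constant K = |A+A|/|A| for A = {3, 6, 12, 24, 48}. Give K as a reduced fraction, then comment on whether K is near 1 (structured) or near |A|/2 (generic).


|A| = 5.
Compute A + A by enumerating all 25 pairs.
A + A = {6, 9, 12, 15, 18, 24, 27, 30, 36, 48, 51, 54, 60, 72, 96}, so |A + A| = 15.
K = |A + A| / |A| = 15/5 = 3/1 ≈ 3.0000.
Reference: AP of size 5 gives K = 9/5 ≈ 1.8000; a fully generic set of size 5 gives K ≈ 3.0000.

|A| = 5, |A + A| = 15, K = 15/5 = 3/1.


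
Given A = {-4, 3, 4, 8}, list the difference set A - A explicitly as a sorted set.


A - A = {a - a' : a, a' ∈ A}.
Compute a - a' for each ordered pair (a, a'):
a = -4: -4--4=0, -4-3=-7, -4-4=-8, -4-8=-12
a = 3: 3--4=7, 3-3=0, 3-4=-1, 3-8=-5
a = 4: 4--4=8, 4-3=1, 4-4=0, 4-8=-4
a = 8: 8--4=12, 8-3=5, 8-4=4, 8-8=0
Collecting distinct values (and noting 0 appears from a-a):
A - A = {-12, -8, -7, -5, -4, -1, 0, 1, 4, 5, 7, 8, 12}
|A - A| = 13

A - A = {-12, -8, -7, -5, -4, -1, 0, 1, 4, 5, 7, 8, 12}


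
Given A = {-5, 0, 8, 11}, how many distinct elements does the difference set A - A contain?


A - A = {a - a' : a, a' ∈ A}; |A| = 4.
Bounds: 2|A|-1 ≤ |A - A| ≤ |A|² - |A| + 1, i.e. 7 ≤ |A - A| ≤ 13.
Note: 0 ∈ A - A always (from a - a). The set is symmetric: if d ∈ A - A then -d ∈ A - A.
Enumerate nonzero differences d = a - a' with a > a' (then include -d):
Positive differences: {3, 5, 8, 11, 13, 16}
Full difference set: {0} ∪ (positive diffs) ∪ (negative diffs).
|A - A| = 1 + 2·6 = 13 (matches direct enumeration: 13).

|A - A| = 13


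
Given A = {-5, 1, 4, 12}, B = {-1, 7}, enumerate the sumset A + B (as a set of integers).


A + B = {a + b : a ∈ A, b ∈ B}.
Enumerate all |A|·|B| = 4·2 = 8 pairs (a, b) and collect distinct sums.
a = -5: -5+-1=-6, -5+7=2
a = 1: 1+-1=0, 1+7=8
a = 4: 4+-1=3, 4+7=11
a = 12: 12+-1=11, 12+7=19
Collecting distinct sums: A + B = {-6, 0, 2, 3, 8, 11, 19}
|A + B| = 7

A + B = {-6, 0, 2, 3, 8, 11, 19}


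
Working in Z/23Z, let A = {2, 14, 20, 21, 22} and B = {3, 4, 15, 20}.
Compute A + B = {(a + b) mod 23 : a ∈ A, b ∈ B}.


Work in Z/23Z: reduce every sum a + b modulo 23.
Enumerate all 20 pairs:
a = 2: 2+3=5, 2+4=6, 2+15=17, 2+20=22
a = 14: 14+3=17, 14+4=18, 14+15=6, 14+20=11
a = 20: 20+3=0, 20+4=1, 20+15=12, 20+20=17
a = 21: 21+3=1, 21+4=2, 21+15=13, 21+20=18
a = 22: 22+3=2, 22+4=3, 22+15=14, 22+20=19
Distinct residues collected: {0, 1, 2, 3, 5, 6, 11, 12, 13, 14, 17, 18, 19, 22}
|A + B| = 14 (out of 23 total residues).

A + B = {0, 1, 2, 3, 5, 6, 11, 12, 13, 14, 17, 18, 19, 22}
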